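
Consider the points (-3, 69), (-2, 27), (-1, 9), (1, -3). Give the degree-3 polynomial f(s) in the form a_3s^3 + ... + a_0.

f(s) = -2s^3 - 4s + 3

Build the Lagrange basis polynomials:
L_0(s) = (s + 2)(s + 1)(s - 1) / [-8] = -(1/8)s^3 - (1/4)s^2 + (1/8)s + 1/4
L_1(s) = (s + 3)(s + 1)(s - 1) / [3] = (1/3)s^3 + s^2 - (1/3)s - 1
L_2(s) = (s + 3)(s + 2)(s - 1) / [-4] = -(1/4)s^3 - s^2 - (1/4)s + 3/2
L_3(s) = (s + 3)(s + 2)(s + 1) / [24] = (1/24)s^3 + (1/4)s^2 + (11/24)s + 1/4
f(s) = 69·L_0 + 27·L_1 + 9·L_2 + (-3)·L_3
  69·L_0(s) = -(69/8)s^3 - (69/4)s^2 + (69/8)s + 69/4
  27·L_1(s) = 9s^3 + 27s^2 - 9s - 27
  9·L_2(s) = -(9/4)s^3 - 9s^2 - (9/4)s + 27/2
  (-3)·L_3(s) = -(1/8)s^3 - (3/4)s^2 - (11/8)s - 3/4
Adding term by term: -2s^3 - 4s + 3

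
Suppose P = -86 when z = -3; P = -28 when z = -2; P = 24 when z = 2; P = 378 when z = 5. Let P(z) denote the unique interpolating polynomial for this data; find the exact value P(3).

82

L_0(3) = (5)·(1)·(-2)/[(-1)·(-5)·(-8)] = 1/4
L_1(3) = (6)·(1)·(-2)/[(1)·(-4)·(-7)] = -3/7
L_2(3) = (6)·(5)·(-2)/[(5)·(4)·(-3)] = 1
L_3(3) = (6)·(5)·(1)/[(8)·(7)·(3)] = 5/28
Sum: (-86)·(1/4) + (-28)·(-3/7) + 24·(1) + 378·(5/28) = 82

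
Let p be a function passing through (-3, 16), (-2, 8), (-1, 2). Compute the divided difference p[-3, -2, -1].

p[-3,-2] = (8 - 16) / (-2 - (-3)) = -8
p[-2,-1] = (2 - 8) / (-1 - (-2)) = -6
p[-3,-2,-1] = (-6 - (-8)) / (-1 - (-3)) = 1

1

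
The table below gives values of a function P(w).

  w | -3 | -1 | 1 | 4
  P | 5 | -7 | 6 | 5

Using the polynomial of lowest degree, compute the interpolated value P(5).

L_0(5) = (6)·(4)·(1)/[(-2)·(-4)·(-7)] = -3/7
L_1(5) = (8)·(4)·(1)/[(2)·(-2)·(-5)] = 8/5
L_2(5) = (8)·(6)·(1)/[(4)·(2)·(-3)] = -2
L_3(5) = (8)·(6)·(4)/[(7)·(5)·(3)] = 64/35
Sum: 5·(-3/7) + (-7)·(8/5) + 6·(-2) + 5·(64/35) = -81/5

-81/5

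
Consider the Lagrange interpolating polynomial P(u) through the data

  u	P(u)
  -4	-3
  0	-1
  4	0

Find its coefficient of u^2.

-1/32

The leading coefficient equals the top divided difference P[-4,0,4].
P[-4,0] = (-1 - (-3)) / (0 - (-4)) = 1/2
P[0,4] = (0 - (-1)) / (4 - 0) = 1/4
P[-4,0,4] = (1/4 - 1/2) / (4 - (-4)) = -1/32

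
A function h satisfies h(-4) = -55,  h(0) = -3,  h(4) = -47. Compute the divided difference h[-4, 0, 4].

-3

h[-4,0] = (-3 - (-55)) / (0 - (-4)) = 13
h[0,4] = (-47 - (-3)) / (4 - 0) = -11
h[-4,0,4] = (-11 - 13) / (4 - (-4)) = -3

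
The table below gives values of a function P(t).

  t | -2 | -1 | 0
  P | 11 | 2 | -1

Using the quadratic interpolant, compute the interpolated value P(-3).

Evaluate each Lagrange basis at t = -3:
L_0(-3) = (-2)·(-3)/[(-1)·(-2)] = 3
L_1(-3) = (-1)·(-3)/[(1)·(-1)] = -3
L_2(-3) = (-1)·(-2)/[(2)·(1)] = 1
Sum: 11·(3) + 2·(-3) + (-1)·(1) = 26

26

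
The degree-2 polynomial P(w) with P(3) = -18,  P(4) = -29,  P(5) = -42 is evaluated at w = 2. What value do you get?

-9

Using Newton's divided-difference form:
P[3,4] = (-29 - (-18)) / (4 - 3) = -11
P[4,5] = (-42 - (-29)) / (5 - 4) = -13
P[3,4,5] = (-13 - (-11)) / (5 - 3) = -1
P(2) = -18 + (-11)·(-1) + (-1)·(-1)·(-2) = -9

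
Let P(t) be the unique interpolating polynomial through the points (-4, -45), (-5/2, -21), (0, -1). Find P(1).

0

Evaluate each Lagrange basis at t = 1:
L_0(1) = (7/2)·(1)/[(-3/2)·(-4)] = 7/12
L_1(1) = (5)·(1)/[(3/2)·(-5/2)] = -4/3
L_2(1) = (5)·(7/2)/[(4)·(5/2)] = 7/4
Sum: (-45)·(7/12) + (-21)·(-4/3) + (-1)·(7/4) = 0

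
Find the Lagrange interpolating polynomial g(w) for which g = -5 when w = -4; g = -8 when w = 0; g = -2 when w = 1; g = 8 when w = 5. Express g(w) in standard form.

L_0(w) = w(w - 1)(w - 5) / [-180] = -(1/180)w^3 + (1/30)w^2 - (1/36)w
L_1(w) = (w + 4)(w - 1)(w - 5) / [20] = (1/20)w^3 - (1/10)w^2 - (19/20)w + 1
L_2(w) = (w + 4)w(w - 5) / [-20] = -(1/20)w^3 + (1/20)w^2 + w
L_3(w) = (w + 4)w(w - 1) / [180] = (1/180)w^3 + (1/60)w^2 - (1/45)w
g(w) = (-5)·L_0 + (-8)·L_1 + (-2)·L_2 + 8·L_3
  (-5)·L_0(w) = (1/36)w^3 - (1/6)w^2 + (5/36)w
  (-8)·L_1(w) = -(2/5)w^3 + (4/5)w^2 + (38/5)w - 8
  (-2)·L_2(w) = (1/10)w^3 - (1/10)w^2 - 2w
  8·L_3(w) = (2/45)w^3 + (2/15)w^2 - (8/45)w
Adding term by term: -(41/180)w^3 + (2/3)w^2 + (1001/180)w - 8

g(w) = -(41/180)w^3 + (2/3)w^2 + (1001/180)w - 8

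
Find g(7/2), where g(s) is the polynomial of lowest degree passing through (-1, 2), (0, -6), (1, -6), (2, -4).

Using Newton's divided-difference form:
g[-1,0] = (-6 - 2) / (0 - (-1)) = -8
g[0,1] = (-6 - (-6)) / (1 - 0) = 0
g[1,2] = (-4 - (-6)) / (2 - 1) = 2
g[-1,0,1] = (0 - (-8)) / (1 - (-1)) = 4
g[0,1,2] = (2 - 0) / (2 - 0) = 1
g[-1,0,1,2] = (1 - 4) / (2 - (-1)) = -1
g(7/2) = 2 + (-8)·(9/2) + 4·(9/2)·(7/2) + (-1)·(9/2)·(7/2)·(5/2) = -83/8

-83/8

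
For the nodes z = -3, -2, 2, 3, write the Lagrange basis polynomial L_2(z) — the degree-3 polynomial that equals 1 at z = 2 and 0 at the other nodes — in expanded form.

L_2(z) = -(1/20)z^3 - (1/10)z^2 + (9/20)z + 9/10

L_2(z) = (z + 3)(z + 2)(z - 3) / [(5)·(4)·(-1)]
       = (z^3 + 2z^2 - 9z - 18) / (-20)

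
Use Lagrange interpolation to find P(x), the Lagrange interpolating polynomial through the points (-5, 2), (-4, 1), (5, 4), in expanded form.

P(x) = (2/15)x^2 + (1/5)x - 1/3

L_0(x) = (x + 4)(x - 5) / [10] = (1/10)x^2 - (1/10)x - 2
L_1(x) = (x + 5)(x - 5) / [-9] = -(1/9)x^2 + 25/9
L_2(x) = (x + 5)(x + 4) / [90] = (1/90)x^2 + (1/10)x + 2/9
P(x) = 2·L_0 + 1·L_1 + 4·L_2
  2·L_0(x) = (1/5)x^2 - (1/5)x - 4
  1·L_1(x) = -(1/9)x^2 + 25/9
  4·L_2(x) = (2/45)x^2 + (2/5)x + 8/9
Adding term by term: (2/15)x^2 + (1/5)x - 1/3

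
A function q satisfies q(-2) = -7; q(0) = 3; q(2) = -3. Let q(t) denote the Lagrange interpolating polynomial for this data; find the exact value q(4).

L_0(4) = (4)·(2)/[(-2)·(-4)] = 1
L_1(4) = (6)·(2)/[(2)·(-2)] = -3
L_2(4) = (6)·(4)/[(4)·(2)] = 3
Sum: (-7)·(1) + 3·(-3) + (-3)·(3) = -25

-25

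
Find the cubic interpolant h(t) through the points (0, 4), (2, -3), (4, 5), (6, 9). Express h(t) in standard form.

Build the Lagrange basis polynomials:
L_0(t) = (t - 2)(t - 4)(t - 6) / [-48] = -(1/48)t^3 + (1/4)t^2 - (11/12)t + 1
L_1(t) = t(t - 4)(t - 6) / [16] = (1/16)t^3 - (5/8)t^2 + (3/2)t
L_2(t) = t(t - 2)(t - 6) / [-16] = -(1/16)t^3 + (1/2)t^2 - (3/4)t
L_3(t) = t(t - 2)(t - 4) / [48] = (1/48)t^3 - (1/8)t^2 + (1/6)t
h(t) = 4·L_0 + (-3)·L_1 + 5·L_2 + 9·L_3
  4·L_0(t) = -(1/12)t^3 + t^2 - (11/3)t + 4
  (-3)·L_1(t) = -(3/16)t^3 + (15/8)t^2 - (9/2)t
  5·L_2(t) = -(5/16)t^3 + (5/2)t^2 - (15/4)t
  9·L_3(t) = (3/16)t^3 - (9/8)t^2 + (3/2)t
Adding term by term: -(19/48)t^3 + (17/4)t^2 - (125/12)t + 4

h(t) = -(19/48)t^3 + (17/4)t^2 - (125/12)t + 4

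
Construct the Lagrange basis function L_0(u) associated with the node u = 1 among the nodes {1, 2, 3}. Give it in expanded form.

L_0(u) = (u - 2)(u - 3) / [(-1)·(-2)]
       = (u^2 - 5u + 6) / (2)

L_0(u) = (1/2)u^2 - (5/2)u + 3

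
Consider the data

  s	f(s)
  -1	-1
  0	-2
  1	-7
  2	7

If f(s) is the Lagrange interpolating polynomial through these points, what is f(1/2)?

Evaluate each Lagrange basis at s = 1/2:
L_0(1/2) = (1/2)·(-1/2)·(-3/2)/[(-1)·(-2)·(-3)] = -1/16
L_1(1/2) = (3/2)·(-1/2)·(-3/2)/[(1)·(-1)·(-2)] = 9/16
L_2(1/2) = (3/2)·(1/2)·(-3/2)/[(2)·(1)·(-1)] = 9/16
L_3(1/2) = (3/2)·(1/2)·(-1/2)/[(3)·(2)·(1)] = -1/16
Sum: (-1)·(-1/16) + (-2)·(9/16) + (-7)·(9/16) + 7·(-1/16) = -87/16

-87/16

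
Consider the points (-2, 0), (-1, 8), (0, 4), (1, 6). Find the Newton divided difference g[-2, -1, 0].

g[-2,-1] = (8 - 0) / (-1 - (-2)) = 8
g[-1,0] = (4 - 8) / (0 - (-1)) = -4
g[-2,-1,0] = (-4 - 8) / (0 - (-2)) = -6

-6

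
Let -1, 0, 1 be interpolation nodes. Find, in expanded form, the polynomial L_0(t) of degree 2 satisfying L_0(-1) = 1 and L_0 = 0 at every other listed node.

L_0(t) = (1/2)t^2 - (1/2)t

L_0(t) = t(t - 1) / [(-1)·(-2)]
       = (t^2 - t) / (2)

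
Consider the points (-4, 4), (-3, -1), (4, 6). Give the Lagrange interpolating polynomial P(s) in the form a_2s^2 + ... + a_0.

P(s) = (3/4)s^2 + (1/4)s - 7

Build the Lagrange basis polynomials:
L_0(s) = (s + 3)(s - 4) / [8] = (1/8)s^2 - (1/8)s - 3/2
L_1(s) = (s + 4)(s - 4) / [-7] = -(1/7)s^2 + 16/7
L_2(s) = (s + 4)(s + 3) / [56] = (1/56)s^2 + (1/8)s + 3/14
P(s) = 4·L_0 + (-1)·L_1 + 6·L_2
  4·L_0(s) = (1/2)s^2 - (1/2)s - 6
  (-1)·L_1(s) = (1/7)s^2 - 16/7
  6·L_2(s) = (3/28)s^2 + (3/4)s + 9/7
Adding term by term: (3/4)s^2 + (1/4)s - 7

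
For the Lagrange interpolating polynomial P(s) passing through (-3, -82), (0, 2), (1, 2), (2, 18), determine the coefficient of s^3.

Build the Lagrange basis polynomials:
L_0(s) = s(s - 1)(s - 2) / [-60] = -(1/60)s^3 + (1/20)s^2 - (1/30)s
L_1(s) = (s + 3)(s - 1)(s - 2) / [6] = (1/6)s^3 - (7/6)s + 1
L_2(s) = (s + 3)s(s - 2) / [-4] = -(1/4)s^3 - (1/4)s^2 + (3/2)s
L_3(s) = (s + 3)s(s - 1) / [10] = (1/10)s^3 + (1/5)s^2 - (3/10)s
P(s) = (-82)·L_0 + 2·L_1 + 2·L_2 + 18·L_3
Only the coefficient of s^3 is needed; take it from each L_i and combine:
(-82)·(-1/60) + 2·(1/6) + 2·(-1/4) + 18·(1/10) = 3

3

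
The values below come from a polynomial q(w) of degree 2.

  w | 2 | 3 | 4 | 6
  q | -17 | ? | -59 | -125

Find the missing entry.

The 3 known values determine q uniquely (degree ≤ 2).
Evaluate each Lagrange basis at w = 3:
L_0(3) = (-1)·(-3)/[(-2)·(-4)] = 3/8
L_1(3) = (1)·(-3)/[(2)·(-2)] = 3/4
L_2(3) = (1)·(-1)/[(4)·(2)] = -1/8
Sum: (-17)·(3/8) + (-59)·(3/4) + (-125)·(-1/8) = -35

-35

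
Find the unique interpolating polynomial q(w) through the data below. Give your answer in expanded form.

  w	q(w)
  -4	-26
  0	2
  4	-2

L_0(w) = w(w - 4) / [32] = (1/32)w^2 - (1/8)w
L_1(w) = (w + 4)(w - 4) / [-16] = -(1/16)w^2 + 1
L_2(w) = (w + 4)w / [32] = (1/32)w^2 + (1/8)w
q(w) = (-26)·L_0 + 2·L_1 + (-2)·L_2
  (-26)·L_0(w) = -(13/16)w^2 + (13/4)w
  2·L_1(w) = -(1/8)w^2 + 2
  (-2)·L_2(w) = -(1/16)w^2 - (1/4)w
Adding term by term: -w^2 + 3w + 2

q(w) = -w^2 + 3w + 2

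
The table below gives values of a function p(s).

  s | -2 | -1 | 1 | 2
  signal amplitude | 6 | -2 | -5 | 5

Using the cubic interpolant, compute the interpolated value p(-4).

Evaluate each Lagrange basis at s = -4:
L_0(-4) = (-3)·(-5)·(-6)/[(-1)·(-3)·(-4)] = 15/2
L_1(-4) = (-2)·(-5)·(-6)/[(1)·(-2)·(-3)] = -10
L_2(-4) = (-2)·(-3)·(-6)/[(3)·(2)·(-1)] = 6
L_3(-4) = (-2)·(-3)·(-5)/[(4)·(3)·(1)] = -5/2
Sum: 6·(15/2) + (-2)·(-10) + (-5)·(6) + 5·(-5/2) = 45/2

45/2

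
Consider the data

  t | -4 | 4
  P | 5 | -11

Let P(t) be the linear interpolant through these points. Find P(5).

-13

Evaluate each Lagrange basis at t = 5:
L_0(5) = (1)/[(-8)] = -1/8
L_1(5) = (9)/[(8)] = 9/8
Sum: 5·(-1/8) + (-11)·(9/8) = -13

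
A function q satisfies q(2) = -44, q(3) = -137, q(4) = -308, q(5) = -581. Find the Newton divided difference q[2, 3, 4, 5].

-4

q[2,3] = (-137 - (-44)) / (3 - 2) = -93
q[3,4] = (-308 - (-137)) / (4 - 3) = -171
q[4,5] = (-581 - (-308)) / (5 - 4) = -273
q[2,3,4] = (-171 - (-93)) / (4 - 2) = -39
q[3,4,5] = (-273 - (-171)) / (5 - 3) = -51
q[2,3,4,5] = (-51 - (-39)) / (5 - 2) = -4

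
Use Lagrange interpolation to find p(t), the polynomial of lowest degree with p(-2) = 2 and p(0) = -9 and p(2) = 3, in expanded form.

p(t) = (23/8)t^2 + (1/4)t - 9

L_0(t) = t(t - 2) / [8] = (1/8)t^2 - (1/4)t
L_1(t) = (t + 2)(t - 2) / [-4] = -(1/4)t^2 + 1
L_2(t) = (t + 2)t / [8] = (1/8)t^2 + (1/4)t
p(t) = 2·L_0 + (-9)·L_1 + 3·L_2
  2·L_0(t) = (1/4)t^2 - (1/2)t
  (-9)·L_1(t) = (9/4)t^2 - 9
  3·L_2(t) = (3/8)t^2 + (3/4)t
Adding term by term: (23/8)t^2 + (1/4)t - 9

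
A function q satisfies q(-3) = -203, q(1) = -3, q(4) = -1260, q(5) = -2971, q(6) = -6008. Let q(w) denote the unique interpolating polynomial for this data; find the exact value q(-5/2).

-167/2

Evaluate each Lagrange basis at w = -5/2:
L_0(-5/2) = (-7/2)·(-13/2)·(-15/2)·(-17/2)/[(-4)·(-7)·(-8)·(-9)] = 1105/1536
L_1(-5/2) = (1/2)·(-13/2)·(-15/2)·(-17/2)/[(4)·(-3)·(-4)·(-5)] = 221/256
L_2(-5/2) = (1/2)·(-7/2)·(-15/2)·(-17/2)/[(7)·(3)·(-1)·(-2)] = -85/32
L_3(-5/2) = (1/2)·(-7/2)·(-13/2)·(-17/2)/[(8)·(4)·(1)·(-1)] = 1547/512
L_4(-5/2) = (1/2)·(-7/2)·(-13/2)·(-15/2)/[(9)·(5)·(2)·(1)] = -91/96
Sum: (-203)·(1105/1536) + (-3)·(221/256) + (-1260)·(-85/32) + (-2971)·(1547/512) + (-6008)·(-91/96) = -167/2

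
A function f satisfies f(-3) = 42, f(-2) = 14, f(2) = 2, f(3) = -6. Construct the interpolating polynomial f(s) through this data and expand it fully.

Build the Lagrange basis polynomials:
L_0(s) = (s + 2)(s - 2)(s - 3) / [-30] = -(1/30)s^3 + (1/10)s^2 + (2/15)s - 2/5
L_1(s) = (s + 3)(s - 2)(s - 3) / [20] = (1/20)s^3 - (1/10)s^2 - (9/20)s + 9/10
L_2(s) = (s + 3)(s + 2)(s - 3) / [-20] = -(1/20)s^3 - (1/10)s^2 + (9/20)s + 9/10
L_3(s) = (s + 3)(s + 2)(s - 2) / [30] = (1/30)s^3 + (1/10)s^2 - (2/15)s - 2/5
f(s) = 42·L_0 + 14·L_1 + 2·L_2 + (-6)·L_3
  42·L_0(s) = -(7/5)s^3 + (21/5)s^2 + (28/5)s - 84/5
  14·L_1(s) = (7/10)s^3 - (7/5)s^2 - (63/10)s + 63/5
  2·L_2(s) = -(1/10)s^3 - (1/5)s^2 + (9/10)s + 9/5
  (-6)·L_3(s) = -(1/5)s^3 - (3/5)s^2 + (4/5)s + 12/5
Adding term by term: -s^3 + 2s^2 + s

f(s) = -s^3 + 2s^2 + s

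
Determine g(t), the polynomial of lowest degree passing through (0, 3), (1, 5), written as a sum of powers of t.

Build the Lagrange basis polynomials:
L_0(t) = (t - 1) / [-1] = -t + 1
L_1(t) = t / [1] = t
g(t) = 3·L_0 + 5·L_1
  3·L_0(t) = -3t + 3
  5·L_1(t) = 5t
Adding term by term: 2t + 3

g(t) = 2t + 3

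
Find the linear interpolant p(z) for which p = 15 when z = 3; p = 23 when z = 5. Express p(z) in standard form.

p(z) = 4z + 3

L_0(z) = (z - 5) / [-2] = -(1/2)z + 5/2
L_1(z) = (z - 3) / [2] = (1/2)z - 3/2
p(z) = 15·L_0 + 23·L_1
  15·L_0(z) = -(15/2)z + 75/2
  23·L_1(z) = (23/2)z - 69/2
Adding term by term: 4z + 3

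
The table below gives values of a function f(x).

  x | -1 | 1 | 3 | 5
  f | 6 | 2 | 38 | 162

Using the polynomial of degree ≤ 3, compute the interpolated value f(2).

12

Using Newton's divided-difference form:
f[-1,1] = (2 - 6) / (1 - (-1)) = -2
f[1,3] = (38 - 2) / (3 - 1) = 18
f[3,5] = (162 - 38) / (5 - 3) = 62
f[-1,1,3] = (18 - (-2)) / (3 - (-1)) = 5
f[1,3,5] = (62 - 18) / (5 - 1) = 11
f[-1,1,3,5] = (11 - 5) / (5 - (-1)) = 1
f(2) = 6 + (-2)·(3) + 5·(3)·(1) + 1·(3)·(1)·(-1) = 12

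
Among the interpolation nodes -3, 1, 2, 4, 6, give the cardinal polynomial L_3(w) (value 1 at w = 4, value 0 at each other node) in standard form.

L_3(w) = -(1/84)w^4 + (1/14)w^3 + (1/12)w^2 - (4/7)w + 3/7

L_3(w) = (w + 3)(w - 1)(w - 2)(w - 6) / [(7)·(3)·(2)·(-2)]
       = (w^4 - 6w^3 - 7w^2 + 48w - 36) / (-84)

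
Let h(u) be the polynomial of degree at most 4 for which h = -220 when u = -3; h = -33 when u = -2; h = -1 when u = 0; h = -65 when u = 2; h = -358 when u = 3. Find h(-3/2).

Evaluate each Lagrange basis at u = -3/2:
L_0(-3/2) = (1/2)·(-3/2)·(-7/2)·(-9/2)/[(-1)·(-3)·(-5)·(-6)] = -21/160
L_1(-3/2) = (3/2)·(-3/2)·(-7/2)·(-9/2)/[(1)·(-2)·(-4)·(-5)] = 567/640
L_2(-3/2) = (3/2)·(1/2)·(-7/2)·(-9/2)/[(3)·(2)·(-2)·(-3)] = 21/64
L_3(-3/2) = (3/2)·(1/2)·(-3/2)·(-9/2)/[(5)·(4)·(2)·(-1)] = -81/640
L_4(-3/2) = (3/2)·(1/2)·(-3/2)·(-7/2)/[(6)·(5)·(3)·(1)] = 7/160
Sum: (-220)·(-21/160) + (-33)·(567/640) + (-1)·(21/64) + (-65)·(-81/640) + (-358)·(7/160) = -65/8

-65/8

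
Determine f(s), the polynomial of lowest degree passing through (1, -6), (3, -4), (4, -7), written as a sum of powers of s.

f(s) = -(4/3)s^2 + (19/3)s - 11

Build the Lagrange basis polynomials:
L_0(s) = (s - 3)(s - 4) / [6] = (1/6)s^2 - (7/6)s + 2
L_1(s) = (s - 1)(s - 4) / [-2] = -(1/2)s^2 + (5/2)s - 2
L_2(s) = (s - 1)(s - 3) / [3] = (1/3)s^2 - (4/3)s + 1
f(s) = (-6)·L_0 + (-4)·L_1 + (-7)·L_2
  (-6)·L_0(s) = -s^2 + 7s - 12
  (-4)·L_1(s) = 2s^2 - 10s + 8
  (-7)·L_2(s) = -(7/3)s^2 + (28/3)s - 7
Adding term by term: -(4/3)s^2 + (19/3)s - 11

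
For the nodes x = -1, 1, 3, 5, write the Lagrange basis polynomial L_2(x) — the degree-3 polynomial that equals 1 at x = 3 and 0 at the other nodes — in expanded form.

L_2(x) = (x + 1)(x - 1)(x - 5) / [(4)·(2)·(-2)]
       = (x^3 - 5x^2 - x + 5) / (-16)

L_2(x) = -(1/16)x^3 + (5/16)x^2 + (1/16)x - 5/16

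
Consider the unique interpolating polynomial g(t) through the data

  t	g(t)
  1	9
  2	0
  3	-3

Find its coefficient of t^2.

L_0(t) = (t - 2)(t - 3) / [2] = (1/2)t^2 - (5/2)t + 3
L_1(t) = (t - 1)(t - 3) / [-1] = -t^2 + 4t - 3
L_2(t) = (t - 1)(t - 2) / [2] = (1/2)t^2 - (3/2)t + 1
g(t) = 9·L_0 + 0·L_1 + (-3)·L_2
Only the coefficient of t^2 is needed; take it from each L_i and combine:
9·(1/2) + 0·(-1) + (-3)·(1/2) = 3

3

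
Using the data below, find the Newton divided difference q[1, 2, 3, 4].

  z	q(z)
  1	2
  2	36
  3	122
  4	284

q[1,2] = (36 - 2) / (2 - 1) = 34
q[2,3] = (122 - 36) / (3 - 2) = 86
q[3,4] = (284 - 122) / (4 - 3) = 162
q[1,2,3] = (86 - 34) / (3 - 1) = 26
q[2,3,4] = (162 - 86) / (4 - 2) = 38
q[1,2,3,4] = (38 - 26) / (4 - 1) = 4

4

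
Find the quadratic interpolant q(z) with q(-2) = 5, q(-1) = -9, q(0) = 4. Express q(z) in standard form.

Build the Lagrange basis polynomials:
L_0(z) = (z + 1)z / [2] = (1/2)z^2 + (1/2)z
L_1(z) = (z + 2)z / [-1] = -z^2 - 2z
L_2(z) = (z + 2)(z + 1) / [2] = (1/2)z^2 + (3/2)z + 1
q(z) = 5·L_0 + (-9)·L_1 + 4·L_2
  5·L_0(z) = (5/2)z^2 + (5/2)z
  (-9)·L_1(z) = 9z^2 + 18z
  4·L_2(z) = 2z^2 + 6z + 4
Adding term by term: (27/2)z^2 + (53/2)z + 4

q(z) = (27/2)z^2 + (53/2)z + 4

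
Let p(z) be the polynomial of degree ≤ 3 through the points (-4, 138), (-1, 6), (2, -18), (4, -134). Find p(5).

-258

Using Newton's divided-difference form:
p[-4,-1] = (6 - 138) / (-1 - (-4)) = -44
p[-1,2] = (-18 - 6) / (2 - (-1)) = -8
p[2,4] = (-134 - (-18)) / (4 - 2) = -58
p[-4,-1,2] = (-8 - (-44)) / (2 - (-4)) = 6
p[-1,2,4] = (-58 - (-8)) / (4 - (-1)) = -10
p[-4,-1,2,4] = (-10 - 6) / (4 - (-4)) = -2
p(5) = 138 + (-44)·(9) + 6·(9)·(6) + (-2)·(9)·(6)·(3) = -258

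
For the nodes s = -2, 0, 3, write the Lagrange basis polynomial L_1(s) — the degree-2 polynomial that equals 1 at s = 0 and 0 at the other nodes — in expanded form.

L_1(s) = (s + 2)(s - 3) / [(2)·(-3)]
       = (s^2 - s - 6) / (-6)

L_1(s) = -(1/6)s^2 + (1/6)s + 1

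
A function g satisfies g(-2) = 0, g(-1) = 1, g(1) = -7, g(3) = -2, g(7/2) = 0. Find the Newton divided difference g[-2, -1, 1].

-5/3

g[-2,-1] = (1 - 0) / (-1 - (-2)) = 1
g[-1,1] = (-7 - 1) / (1 - (-1)) = -4
g[-2,-1,1] = (-4 - 1) / (1 - (-2)) = -5/3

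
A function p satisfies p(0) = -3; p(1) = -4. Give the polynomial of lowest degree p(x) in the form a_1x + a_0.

L_0(x) = (x - 1) / [-1] = -x + 1
L_1(x) = x / [1] = x
p(x) = (-3)·L_0 + (-4)·L_1
  (-3)·L_0(x) = 3x - 3
  (-4)·L_1(x) = -4x
Adding term by term: -x - 3

p(x) = -x - 3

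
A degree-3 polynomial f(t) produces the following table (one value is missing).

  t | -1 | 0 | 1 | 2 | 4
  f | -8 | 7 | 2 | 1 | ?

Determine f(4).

The 4 known values determine f uniquely (degree ≤ 3).
L_0(4) = (4)·(3)·(2)/[(-1)·(-2)·(-3)] = -4
L_1(4) = (5)·(3)·(2)/[(1)·(-1)·(-2)] = 15
L_2(4) = (5)·(4)·(2)/[(2)·(1)·(-1)] = -20
L_3(4) = (5)·(4)·(3)/[(3)·(2)·(1)] = 10
Sum: (-8)·(-4) + 7·(15) + 2·(-20) + 1·(10) = 107

107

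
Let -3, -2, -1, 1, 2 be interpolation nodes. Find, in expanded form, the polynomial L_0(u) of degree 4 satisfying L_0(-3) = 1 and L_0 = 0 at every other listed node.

L_0(u) = (1/40)u^4 - (1/8)u^2 + 1/10

L_0(u) = (u + 2)(u + 1)(u - 1)(u - 2) / [(-1)·(-2)·(-4)·(-5)]
       = (u^4 - 5u^2 + 4) / (40)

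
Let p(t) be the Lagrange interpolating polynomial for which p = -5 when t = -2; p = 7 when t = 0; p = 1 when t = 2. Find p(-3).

Evaluate each Lagrange basis at t = -3:
L_0(-3) = (-3)·(-5)/[(-2)·(-4)] = 15/8
L_1(-3) = (-1)·(-5)/[(2)·(-2)] = -5/4
L_2(-3) = (-1)·(-3)/[(4)·(2)] = 3/8
Sum: (-5)·(15/8) + 7·(-5/4) + 1·(3/8) = -71/4

-71/4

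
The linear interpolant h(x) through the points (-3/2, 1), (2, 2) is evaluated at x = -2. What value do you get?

L_0(-2) = (-4)/[(-7/2)] = 8/7
L_1(-2) = (-1/2)/[(7/2)] = -1/7
Sum: 1·(8/7) + 2·(-1/7) = 6/7

6/7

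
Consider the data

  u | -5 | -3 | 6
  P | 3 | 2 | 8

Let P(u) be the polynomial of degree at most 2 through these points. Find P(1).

Evaluate each Lagrange basis at u = 1:
L_0(1) = (4)·(-5)/[(-2)·(-11)] = -10/11
L_1(1) = (6)·(-5)/[(2)·(-9)] = 5/3
L_2(1) = (6)·(4)/[(11)·(9)] = 8/33
Sum: 3·(-10/11) + 2·(5/3) + 8·(8/33) = 28/11

28/11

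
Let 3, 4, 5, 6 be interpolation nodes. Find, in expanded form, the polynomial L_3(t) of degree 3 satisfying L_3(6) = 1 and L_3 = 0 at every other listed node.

L_3(t) = (1/6)t^3 - 2t^2 + (47/6)t - 10

L_3(t) = (t - 3)(t - 4)(t - 5) / [(3)·(2)·(1)]
       = (t^3 - 12t^2 + 47t - 60) / (6)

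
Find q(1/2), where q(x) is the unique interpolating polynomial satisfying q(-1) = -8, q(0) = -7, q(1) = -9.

L_0(1/2) = (1/2)·(-1/2)/[(-1)·(-2)] = -1/8
L_1(1/2) = (3/2)·(-1/2)/[(1)·(-1)] = 3/4
L_2(1/2) = (3/2)·(1/2)/[(2)·(1)] = 3/8
Sum: (-8)·(-1/8) + (-7)·(3/4) + (-9)·(3/8) = -61/8

-61/8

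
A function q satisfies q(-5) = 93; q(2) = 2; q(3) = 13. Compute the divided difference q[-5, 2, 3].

q[-5,2] = (2 - 93) / (2 - (-5)) = -13
q[2,3] = (13 - 2) / (3 - 2) = 11
q[-5,2,3] = (11 - (-13)) / (3 - (-5)) = 3

3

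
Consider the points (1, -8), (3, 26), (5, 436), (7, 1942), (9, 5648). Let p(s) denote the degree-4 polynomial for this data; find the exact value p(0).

-4

Using Newton's divided-difference form:
p[1,3] = (26 - (-8)) / (3 - 1) = 17
p[3,5] = (436 - 26) / (5 - 3) = 205
p[5,7] = (1942 - 436) / (7 - 5) = 753
p[7,9] = (5648 - 1942) / (9 - 7) = 1853
p[1,3,5] = (205 - 17) / (5 - 1) = 47
p[3,5,7] = (753 - 205) / (7 - 3) = 137
p[5,7,9] = (1853 - 753) / (9 - 5) = 275
p[1,3,5,7] = (137 - 47) / (7 - 1) = 15
p[3,5,7,9] = (275 - 137) / (9 - 3) = 23
p[1,3,5,7,9] = (23 - 15) / (9 - 1) = 1
p(0) = -8 + 17·(-1) + 47·(-1)·(-3) + 15·(-1)·(-3)·(-5) + 1·(-1)·(-3)·(-5)·(-7) = -4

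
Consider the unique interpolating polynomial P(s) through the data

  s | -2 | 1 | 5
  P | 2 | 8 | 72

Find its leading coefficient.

2

Build the Lagrange basis polynomials:
L_0(s) = (s - 1)(s - 5) / [21] = (1/21)s^2 - (2/7)s + 5/21
L_1(s) = (s + 2)(s - 5) / [-12] = -(1/12)s^2 + (1/4)s + 5/6
L_2(s) = (s + 2)(s - 1) / [28] = (1/28)s^2 + (1/28)s - 1/14
P(s) = 2·L_0 + 8·L_1 + 72·L_2
Only the coefficient of s^2 is needed; take it from each L_i and combine:
2·(1/21) + 8·(-1/12) + 72·(1/28) = 2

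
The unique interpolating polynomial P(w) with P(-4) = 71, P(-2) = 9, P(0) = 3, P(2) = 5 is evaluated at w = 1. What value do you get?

L_0(1) = (3)·(1)·(-1)/[(-2)·(-4)·(-6)] = 1/16
L_1(1) = (5)·(1)·(-1)/[(2)·(-2)·(-4)] = -5/16
L_2(1) = (5)·(3)·(-1)/[(4)·(2)·(-2)] = 15/16
L_3(1) = (5)·(3)·(1)/[(6)·(4)·(2)] = 5/16
Sum: 71·(1/16) + 9·(-5/16) + 3·(15/16) + 5·(5/16) = 6

6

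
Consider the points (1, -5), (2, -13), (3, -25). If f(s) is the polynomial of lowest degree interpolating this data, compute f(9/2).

-101/2

Evaluate each Lagrange basis at s = 9/2:
L_0(9/2) = (5/2)·(3/2)/[(-1)·(-2)] = 15/8
L_1(9/2) = (7/2)·(3/2)/[(1)·(-1)] = -21/4
L_2(9/2) = (7/2)·(5/2)/[(2)·(1)] = 35/8
Sum: (-5)·(15/8) + (-13)·(-21/4) + (-25)·(35/8) = -101/2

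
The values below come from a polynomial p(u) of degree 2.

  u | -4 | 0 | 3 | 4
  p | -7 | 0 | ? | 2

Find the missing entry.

63/32

The 3 known values determine p uniquely (degree ≤ 2).
L_0(3) = (3)·(-1)/[(-4)·(-8)] = -3/32
L_1(3) = (7)·(-1)/[(4)·(-4)] = 7/16
L_2(3) = (7)·(3)/[(8)·(4)] = 21/32
Sum: (-7)·(-3/32) + 0 + 2·(21/32) = 63/32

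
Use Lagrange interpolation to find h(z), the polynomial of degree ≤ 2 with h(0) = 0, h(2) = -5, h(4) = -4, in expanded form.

L_0(z) = (z - 2)(z - 4) / [8] = (1/8)z^2 - (3/4)z + 1
L_1(z) = z(z - 4) / [-4] = -(1/4)z^2 + z
L_2(z) = z(z - 2) / [8] = (1/8)z^2 - (1/4)z
h(z) = 0·L_0 + (-5)·L_1 + (-4)·L_2
  0·L_0(z) = 0
  (-5)·L_1(z) = (5/4)z^2 - 5z
  (-4)·L_2(z) = -(1/2)z^2 + z
Adding term by term: (3/4)z^2 - 4z

h(z) = (3/4)z^2 - 4z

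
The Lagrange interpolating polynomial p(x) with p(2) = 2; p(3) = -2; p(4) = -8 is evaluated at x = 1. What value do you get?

L_0(1) = (-2)·(-3)/[(-1)·(-2)] = 3
L_1(1) = (-1)·(-3)/[(1)·(-1)] = -3
L_2(1) = (-1)·(-2)/[(2)·(1)] = 1
Sum: 2·(3) + (-2)·(-3) + (-8)·(1) = 4

4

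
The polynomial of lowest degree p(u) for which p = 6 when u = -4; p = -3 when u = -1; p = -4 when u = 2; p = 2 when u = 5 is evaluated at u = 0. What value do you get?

-338/81

Evaluate each Lagrange basis at u = 0:
L_0(0) = (1)·(-2)·(-5)/[(-3)·(-6)·(-9)] = -5/81
L_1(0) = (4)·(-2)·(-5)/[(3)·(-3)·(-6)] = 20/27
L_2(0) = (4)·(1)·(-5)/[(6)·(3)·(-3)] = 10/27
L_3(0) = (4)·(1)·(-2)/[(9)·(6)·(3)] = -4/81
Sum: 6·(-5/81) + (-3)·(20/27) + (-4)·(10/27) + 2·(-4/81) = -338/81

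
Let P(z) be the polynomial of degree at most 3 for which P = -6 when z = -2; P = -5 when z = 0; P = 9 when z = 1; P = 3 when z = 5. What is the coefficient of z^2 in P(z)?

L_0(z) = z(z - 1)(z - 5) / [-42] = -(1/42)z^3 + (1/7)z^2 - (5/42)z
L_1(z) = (z + 2)(z - 1)(z - 5) / [10] = (1/10)z^3 - (2/5)z^2 - (7/10)z + 1
L_2(z) = (z + 2)z(z - 5) / [-12] = -(1/12)z^3 + (1/4)z^2 + (5/6)z
L_3(z) = (z + 2)z(z - 1) / [140] = (1/140)z^3 + (1/140)z^2 - (1/70)z
P(z) = (-6)·L_0 + (-5)·L_1 + 9·L_2 + 3·L_3
Only the coefficient of z^2 is needed; take it from each L_i and combine:
(-6)·(1/7) + (-5)·(-2/5) + 9·(1/4) + 3·(1/140) = 239/70

239/70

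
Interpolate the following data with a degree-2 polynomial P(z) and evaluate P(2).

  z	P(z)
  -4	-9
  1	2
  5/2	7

341/65

Using Newton's divided-difference form:
P[-4,1] = (2 - (-9)) / (1 - (-4)) = 11/5
P[1,5/2] = (7 - 2) / (5/2 - 1) = 10/3
P[-4,1,5/2] = (10/3 - 11/5) / (5/2 - (-4)) = 34/195
P(2) = -9 + (11/5)·(6) + (34/195)·(6)·(1) = 341/65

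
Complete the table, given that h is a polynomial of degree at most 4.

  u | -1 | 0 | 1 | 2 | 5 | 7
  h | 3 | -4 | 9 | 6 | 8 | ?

2011/3

The 5 known values determine h uniquely (degree ≤ 4).
Evaluate each Lagrange basis at u = 7:
L_0(7) = (7)·(6)·(5)·(2)/[(-1)·(-2)·(-3)·(-6)] = 35/3
L_1(7) = (8)·(6)·(5)·(2)/[(1)·(-1)·(-2)·(-5)] = -48
L_2(7) = (8)·(7)·(5)·(2)/[(2)·(1)·(-1)·(-4)] = 70
L_3(7) = (8)·(7)·(6)·(2)/[(3)·(2)·(1)·(-3)] = -112/3
L_4(7) = (8)·(7)·(6)·(5)/[(6)·(5)·(4)·(3)] = 14/3
Sum: 3·(35/3) + (-4)·(-48) + 9·(70) + 6·(-112/3) + 8·(14/3) = 2011/3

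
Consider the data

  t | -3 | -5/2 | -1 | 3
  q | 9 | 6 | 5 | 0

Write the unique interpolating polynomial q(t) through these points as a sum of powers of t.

Newton's divided differences:
q[-3,-5/2] = (6 - 9) / (-5/2 - (-3)) = -6
q[-5/2,-1] = (5 - 6) / (-1 - (-5/2)) = -2/3
q[-1,3] = (0 - 5) / (3 - (-1)) = -5/4
q[-3,-5/2,-1] = (-2/3 - (-6)) / (-1 - (-3)) = 8/3
q[-5/2,-1,3] = (-5/4 - (-2/3)) / (3 - (-5/2)) = -7/66
q[-3,-5/2,-1,3] = (-7/66 - 8/3) / (3 - (-3)) = -61/132
q(t) = 9 + (-6)·(t + 3) + (8/3)·(t + 3)(t + 5/2) + (-61/132)·(t + 3)(t + 5/2)(t + 1)
Expanding: q(t) = -(61/132)t^3 - (89/264)t^2 + (117/44)t + 663/88

q(t) = -(61/132)t^3 - (89/264)t^2 + (117/44)t + 663/88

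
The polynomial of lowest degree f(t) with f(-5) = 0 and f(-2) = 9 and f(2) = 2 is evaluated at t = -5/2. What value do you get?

Evaluate each Lagrange basis at t = -5/2:
L_0(-5/2) = (-1/2)·(-9/2)/[(-3)·(-7)] = 3/28
L_1(-5/2) = (5/2)·(-9/2)/[(3)·(-4)] = 15/16
L_2(-5/2) = (5/2)·(-1/2)/[(7)·(4)] = -5/112
Sum: 0 + 9·(15/16) + 2·(-5/112) = 935/112

935/112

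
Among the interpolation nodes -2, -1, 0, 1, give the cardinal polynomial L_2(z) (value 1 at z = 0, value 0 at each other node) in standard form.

L_2(z) = (z + 2)(z + 1)(z - 1) / [(2)·(1)·(-1)]
       = (z^3 + 2z^2 - z - 2) / (-2)

L_2(z) = -(1/2)z^3 - z^2 + (1/2)z + 1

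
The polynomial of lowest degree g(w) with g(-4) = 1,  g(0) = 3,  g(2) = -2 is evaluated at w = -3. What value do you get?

3

Using Newton's divided-difference form:
g[-4,0] = (3 - 1) / (0 - (-4)) = 1/2
g[0,2] = (-2 - 3) / (2 - 0) = -5/2
g[-4,0,2] = (-5/2 - 1/2) / (2 - (-4)) = -1/2
g(-3) = 1 + (1/2)·(1) + (-1/2)·(1)·(-3) = 3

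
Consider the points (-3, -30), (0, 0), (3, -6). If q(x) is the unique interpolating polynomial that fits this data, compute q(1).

2

L_0(1) = (1)·(-2)/[(-3)·(-6)] = -1/9
L_1(1) = (4)·(-2)/[(3)·(-3)] = 8/9
L_2(1) = (4)·(1)/[(6)·(3)] = 2/9
Sum: (-30)·(-1/9) + 0 + (-6)·(2/9) = 2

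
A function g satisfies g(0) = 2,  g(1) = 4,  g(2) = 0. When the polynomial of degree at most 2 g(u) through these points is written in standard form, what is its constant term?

L_0(u) = (u - 1)(u - 2) / [2] = (1/2)u^2 - (3/2)u + 1
L_1(u) = u(u - 2) / [-1] = -u^2 + 2u
L_2(u) = u(u - 1) / [2] = (1/2)u^2 - (1/2)u
g(u) = 2·L_0 + 4·L_1 + 0·L_2
Only the constant term is needed; take it from each L_i and combine:
2·(1) + 4·(0) + 0·(0) = 2

2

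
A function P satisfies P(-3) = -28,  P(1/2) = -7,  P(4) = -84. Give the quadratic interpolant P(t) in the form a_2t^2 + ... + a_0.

L_0(t) = (t - 1/2)(t - 4) / [49/2] = (2/49)t^2 - (9/49)t + 4/49
L_1(t) = (t + 3)(t - 4) / [-49/4] = -(4/49)t^2 + (4/49)t + 48/49
L_2(t) = (t + 3)(t - 1/2) / [49/2] = (2/49)t^2 + (5/49)t - 3/49
P(t) = (-28)·L_0 + (-7)·L_1 + (-84)·L_2
  (-28)·L_0(t) = -(8/7)t^2 + (36/7)t - 16/7
  (-7)·L_1(t) = (4/7)t^2 - (4/7)t - 48/7
  (-84)·L_2(t) = -(24/7)t^2 - (60/7)t + 36/7
Adding term by term: -4t^2 - 4t - 4

P(t) = -4t^2 - 4t - 4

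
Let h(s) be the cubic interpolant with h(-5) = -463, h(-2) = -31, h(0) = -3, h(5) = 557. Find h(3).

Using Newton's divided-difference form:
h[-5,-2] = (-31 - (-463)) / (-2 - (-5)) = 144
h[-2,0] = (-3 - (-31)) / (0 - (-2)) = 14
h[0,5] = (557 - (-3)) / (5 - 0) = 112
h[-5,-2,0] = (14 - 144) / (0 - (-5)) = -26
h[-2,0,5] = (112 - 14) / (5 - (-2)) = 14
h[-5,-2,0,5] = (14 - (-26)) / (5 - (-5)) = 4
h(3) = -463 + 144·(8) + (-26)·(8)·(5) + 4·(8)·(5)·(3) = 129

129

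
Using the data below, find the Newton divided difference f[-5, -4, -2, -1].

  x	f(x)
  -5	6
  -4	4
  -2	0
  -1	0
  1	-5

f[-5,-4] = (4 - 6) / (-4 - (-5)) = -2
f[-4,-2] = (0 - 4) / (-2 - (-4)) = -2
f[-2,-1] = (0 - 0) / (-1 - (-2)) = 0
f[-5,-4,-2] = (-2 - (-2)) / (-2 - (-5)) = 0
f[-4,-2,-1] = (0 - (-2)) / (-1 - (-4)) = 2/3
f[-5,-4,-2,-1] = (2/3 - 0) / (-1 - (-5)) = 1/6

1/6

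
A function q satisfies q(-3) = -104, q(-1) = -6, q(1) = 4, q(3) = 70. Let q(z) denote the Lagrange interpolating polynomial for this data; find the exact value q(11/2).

3605/8

L_0(11/2) = (13/2)·(9/2)·(5/2)/[(-2)·(-4)·(-6)] = -195/128
L_1(11/2) = (17/2)·(9/2)·(5/2)/[(2)·(-2)·(-4)] = 765/128
L_2(11/2) = (17/2)·(13/2)·(5/2)/[(4)·(2)·(-2)] = -1105/128
L_3(11/2) = (17/2)·(13/2)·(9/2)/[(6)·(4)·(2)] = 663/128
Sum: (-104)·(-195/128) + (-6)·(765/128) + 4·(-1105/128) + 70·(663/128) = 3605/8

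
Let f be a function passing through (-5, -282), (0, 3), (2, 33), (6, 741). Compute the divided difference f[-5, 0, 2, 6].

3

f[-5,0] = (3 - (-282)) / (0 - (-5)) = 57
f[0,2] = (33 - 3) / (2 - 0) = 15
f[2,6] = (741 - 33) / (6 - 2) = 177
f[-5,0,2] = (15 - 57) / (2 - (-5)) = -6
f[0,2,6] = (177 - 15) / (6 - 0) = 27
f[-5,0,2,6] = (27 - (-6)) / (6 - (-5)) = 3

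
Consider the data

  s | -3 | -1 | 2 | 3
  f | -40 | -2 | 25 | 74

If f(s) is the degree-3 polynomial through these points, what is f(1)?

4

L_0(1) = (2)·(-1)·(-2)/[(-2)·(-5)·(-6)] = -1/15
L_1(1) = (4)·(-1)·(-2)/[(2)·(-3)·(-4)] = 1/3
L_2(1) = (4)·(2)·(-2)/[(5)·(3)·(-1)] = 16/15
L_3(1) = (4)·(2)·(-1)/[(6)·(4)·(1)] = -1/3
Sum: (-40)·(-1/15) + (-2)·(1/3) + 25·(16/15) + 74·(-1/3) = 4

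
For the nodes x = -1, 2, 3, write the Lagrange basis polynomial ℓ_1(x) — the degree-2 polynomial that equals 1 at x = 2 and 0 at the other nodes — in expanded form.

ℓ_1(x) = -(1/3)x^2 + (2/3)x + 1

ℓ_1(x) = (x + 1)(x - 3) / [(3)·(-1)]
       = (x^2 - 2x - 3) / (-3)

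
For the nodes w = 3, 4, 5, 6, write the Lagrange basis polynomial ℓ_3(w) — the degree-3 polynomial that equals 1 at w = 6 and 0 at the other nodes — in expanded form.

ℓ_3(w) = (w - 3)(w - 4)(w - 5) / [(3)·(2)·(1)]
       = (w^3 - 12w^2 + 47w - 60) / (6)

ℓ_3(w) = (1/6)w^3 - 2w^2 + (47/6)w - 10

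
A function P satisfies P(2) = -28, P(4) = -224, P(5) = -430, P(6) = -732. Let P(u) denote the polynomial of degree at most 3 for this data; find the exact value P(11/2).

-4543/8

L_0(11/2) = (3/2)·(1/2)·(-1/2)/[(-2)·(-3)·(-4)] = 1/64
L_1(11/2) = (7/2)·(1/2)·(-1/2)/[(2)·(-1)·(-2)] = -7/32
L_2(11/2) = (7/2)·(3/2)·(-1/2)/[(3)·(1)·(-1)] = 7/8
L_3(11/2) = (7/2)·(3/2)·(1/2)/[(4)·(2)·(1)] = 21/64
Sum: (-28)·(1/64) + (-224)·(-7/32) + (-430)·(7/8) + (-732)·(21/64) = -4543/8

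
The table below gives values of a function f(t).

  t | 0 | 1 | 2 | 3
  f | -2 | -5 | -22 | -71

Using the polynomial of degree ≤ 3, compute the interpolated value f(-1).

L_0(-1) = (-2)·(-3)·(-4)/[(-1)·(-2)·(-3)] = 4
L_1(-1) = (-1)·(-3)·(-4)/[(1)·(-1)·(-2)] = -6
L_2(-1) = (-1)·(-2)·(-4)/[(2)·(1)·(-1)] = 4
L_3(-1) = (-1)·(-2)·(-3)/[(3)·(2)·(1)] = -1
Sum: (-2)·(4) + (-5)·(-6) + (-22)·(4) + (-71)·(-1) = 5

5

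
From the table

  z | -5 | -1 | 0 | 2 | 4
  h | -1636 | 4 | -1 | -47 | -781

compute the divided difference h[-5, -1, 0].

h[-5,-1] = (4 - (-1636)) / (-1 - (-5)) = 410
h[-1,0] = (-1 - 4) / (0 - (-1)) = -5
h[-5,-1,0] = (-5 - 410) / (0 - (-5)) = -83

-83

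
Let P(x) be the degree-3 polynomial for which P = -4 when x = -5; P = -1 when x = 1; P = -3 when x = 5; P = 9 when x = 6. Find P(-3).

711/55

Evaluate each Lagrange basis at x = -3:
L_0(-3) = (-4)·(-8)·(-9)/[(-6)·(-10)·(-11)] = 24/55
L_1(-3) = (2)·(-8)·(-9)/[(6)·(-4)·(-5)] = 6/5
L_2(-3) = (2)·(-4)·(-9)/[(10)·(4)·(-1)] = -9/5
L_3(-3) = (2)·(-4)·(-8)/[(11)·(5)·(1)] = 64/55
Sum: (-4)·(24/55) + (-1)·(6/5) + (-3)·(-9/5) + 9·(64/55) = 711/55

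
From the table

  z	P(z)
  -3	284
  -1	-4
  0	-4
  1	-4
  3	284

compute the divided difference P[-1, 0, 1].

P[-1,0] = (-4 - (-4)) / (0 - (-1)) = 0
P[0,1] = (-4 - (-4)) / (1 - 0) = 0
P[-1,0,1] = (0 - 0) / (1 - (-1)) = 0

0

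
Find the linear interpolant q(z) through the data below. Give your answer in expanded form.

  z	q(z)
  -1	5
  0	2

q(z) = -3z + 2

L_0(z) = z / [-1] = -z
L_1(z) = (z + 1) / [1] = z + 1
q(z) = 5·L_0 + 2·L_1
  5·L_0(z) = -5z
  2·L_1(z) = 2z + 2
Adding term by term: -3z + 2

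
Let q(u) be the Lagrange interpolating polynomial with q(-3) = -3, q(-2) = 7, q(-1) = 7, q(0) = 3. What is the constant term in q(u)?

3

Build the Lagrange basis polynomials:
L_0(u) = (u + 2)(u + 1)u / [-6] = -(1/6)u^3 - (1/2)u^2 - (1/3)u
L_1(u) = (u + 3)(u + 1)u / [2] = (1/2)u^3 + 2u^2 + (3/2)u
L_2(u) = (u + 3)(u + 2)u / [-2] = -(1/2)u^3 - (5/2)u^2 - 3u
L_3(u) = (u + 3)(u + 2)(u + 1) / [6] = (1/6)u^3 + u^2 + (11/6)u + 1
q(u) = (-3)·L_0 + 7·L_1 + 7·L_2 + 3·L_3
Only the constant term is needed; take it from each L_i and combine:
(-3)·(0) + 7·(0) + 7·(0) + 3·(1) = 3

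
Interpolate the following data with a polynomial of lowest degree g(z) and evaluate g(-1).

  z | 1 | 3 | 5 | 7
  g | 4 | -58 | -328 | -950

Evaluate each Lagrange basis at z = -1:
L_0(-1) = (-4)·(-6)·(-8)/[(-2)·(-4)·(-6)] = 4
L_1(-1) = (-2)·(-6)·(-8)/[(2)·(-2)·(-4)] = -6
L_2(-1) = (-2)·(-4)·(-8)/[(4)·(2)·(-2)] = 4
L_3(-1) = (-2)·(-4)·(-6)/[(6)·(4)·(2)] = -1
Sum: 4·(4) + (-58)·(-6) + (-328)·(4) + (-950)·(-1) = 2

2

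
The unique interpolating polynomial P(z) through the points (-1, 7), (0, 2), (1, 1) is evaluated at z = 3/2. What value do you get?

2

Evaluate each Lagrange basis at z = 3/2:
L_0(3/2) = (3/2)·(1/2)/[(-1)·(-2)] = 3/8
L_1(3/2) = (5/2)·(1/2)/[(1)·(-1)] = -5/4
L_2(3/2) = (5/2)·(3/2)/[(2)·(1)] = 15/8
Sum: 7·(3/8) + 2·(-5/4) + 1·(15/8) = 2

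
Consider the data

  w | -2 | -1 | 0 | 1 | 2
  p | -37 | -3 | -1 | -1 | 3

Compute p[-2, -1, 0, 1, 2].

-1

p[-2,-1] = (-3 - (-37)) / (-1 - (-2)) = 34
p[-1,0] = (-1 - (-3)) / (0 - (-1)) = 2
p[0,1] = (-1 - (-1)) / (1 - 0) = 0
p[1,2] = (3 - (-1)) / (2 - 1) = 4
p[-2,-1,0] = (2 - 34) / (0 - (-2)) = -16
p[-1,0,1] = (0 - 2) / (1 - (-1)) = -1
p[0,1,2] = (4 - 0) / (2 - 0) = 2
p[-2,-1,0,1] = (-1 - (-16)) / (1 - (-2)) = 5
p[-1,0,1,2] = (2 - (-1)) / (2 - (-1)) = 1
p[-2,-1,0,1,2] = (1 - 5) / (2 - (-2)) = -1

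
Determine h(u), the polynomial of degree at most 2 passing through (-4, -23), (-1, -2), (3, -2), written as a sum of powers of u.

Newton's divided differences:
h[-4,-1] = (-2 - (-23)) / (-1 - (-4)) = 7
h[-1,3] = (-2 - (-2)) / (3 - (-1)) = 0
h[-4,-1,3] = (0 - 7) / (3 - (-4)) = -1
h(u) = -23 + 7·(u + 4) + (-1)·(u + 4)(u + 1)
Expanding: h(u) = -u^2 + 2u + 1

h(u) = -u^2 + 2u + 1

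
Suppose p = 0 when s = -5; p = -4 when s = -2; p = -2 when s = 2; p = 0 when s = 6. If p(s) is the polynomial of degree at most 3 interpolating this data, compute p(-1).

-4

Evaluate each Lagrange basis at s = -1:
L_0(-1) = (1)·(-3)·(-7)/[(-3)·(-7)·(-11)] = -1/11
L_1(-1) = (4)·(-3)·(-7)/[(3)·(-4)·(-8)] = 7/8
L_2(-1) = (4)·(1)·(-7)/[(7)·(4)·(-4)] = 1/4
L_3(-1) = (4)·(1)·(-3)/[(11)·(8)·(4)] = -3/88
Sum: 0 + (-4)·(7/8) + (-2)·(1/4) + 0 = -4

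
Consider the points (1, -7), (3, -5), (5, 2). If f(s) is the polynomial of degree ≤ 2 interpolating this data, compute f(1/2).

-215/32

L_0(1/2) = (-5/2)·(-9/2)/[(-2)·(-4)] = 45/32
L_1(1/2) = (-1/2)·(-9/2)/[(2)·(-2)] = -9/16
L_2(1/2) = (-1/2)·(-5/2)/[(4)·(2)] = 5/32
Sum: (-7)·(45/32) + (-5)·(-9/16) + 2·(5/32) = -215/32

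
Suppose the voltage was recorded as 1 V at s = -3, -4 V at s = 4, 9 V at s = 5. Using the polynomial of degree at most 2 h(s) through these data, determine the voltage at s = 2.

Evaluate each Lagrange basis at s = 2:
L_0(2) = (-2)·(-3)/[(-7)·(-8)] = 3/28
L_1(2) = (5)·(-3)/[(7)·(-1)] = 15/7
L_2(2) = (5)·(-2)/[(8)·(1)] = -5/4
Sum: 1·(3/28) + (-4)·(15/7) + 9·(-5/4) = -138/7

-138/7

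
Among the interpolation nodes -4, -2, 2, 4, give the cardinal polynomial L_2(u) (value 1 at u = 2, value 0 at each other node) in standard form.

L_2(u) = (u + 4)(u + 2)(u - 4) / [(6)·(4)·(-2)]
       = (u^3 + 2u^2 - 16u - 32) / (-48)

L_2(u) = -(1/48)u^3 - (1/24)u^2 + (1/3)u + 2/3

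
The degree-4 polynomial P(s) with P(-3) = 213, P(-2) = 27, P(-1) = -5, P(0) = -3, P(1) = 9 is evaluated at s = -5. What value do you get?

2007

L_0(-5) = (-3)·(-4)·(-5)·(-6)/[(-1)·(-2)·(-3)·(-4)] = 15
L_1(-5) = (-2)·(-4)·(-5)·(-6)/[(1)·(-1)·(-2)·(-3)] = -40
L_2(-5) = (-2)·(-3)·(-5)·(-6)/[(2)·(1)·(-1)·(-2)] = 45
L_3(-5) = (-2)·(-3)·(-4)·(-6)/[(3)·(2)·(1)·(-1)] = -24
L_4(-5) = (-2)·(-3)·(-4)·(-5)/[(4)·(3)·(2)·(1)] = 5
Sum: 213·(15) + 27·(-40) + (-5)·(45) + (-3)·(-24) + 9·(5) = 2007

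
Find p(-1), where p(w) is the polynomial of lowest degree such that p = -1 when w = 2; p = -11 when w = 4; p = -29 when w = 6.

-1

L_0(-1) = (-5)·(-7)/[(-2)·(-4)] = 35/8
L_1(-1) = (-3)·(-7)/[(2)·(-2)] = -21/4
L_2(-1) = (-3)·(-5)/[(4)·(2)] = 15/8
Sum: (-1)·(35/8) + (-11)·(-21/4) + (-29)·(15/8) = -1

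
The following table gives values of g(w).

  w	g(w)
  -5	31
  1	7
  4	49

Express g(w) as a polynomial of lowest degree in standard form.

L_0(w) = (w - 1)(w - 4) / [54] = (1/54)w^2 - (5/54)w + 2/27
L_1(w) = (w + 5)(w - 4) / [-18] = -(1/18)w^2 - (1/18)w + 10/9
L_2(w) = (w + 5)(w - 1) / [27] = (1/27)w^2 + (4/27)w - 5/27
g(w) = 31·L_0 + 7·L_1 + 49·L_2
  31·L_0(w) = (31/54)w^2 - (155/54)w + 62/27
  7·L_1(w) = -(7/18)w^2 - (7/18)w + 70/9
  49·L_2(w) = (49/27)w^2 + (196/27)w - 245/27
Adding term by term: 2w^2 + 4w + 1

g(w) = 2w^2 + 4w + 1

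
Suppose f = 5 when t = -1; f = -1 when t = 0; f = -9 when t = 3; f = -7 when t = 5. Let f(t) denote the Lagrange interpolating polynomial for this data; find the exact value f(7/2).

Evaluate each Lagrange basis at t = 7/2:
L_0(7/2) = (7/2)·(1/2)·(-3/2)/[(-1)·(-4)·(-6)] = 7/64
L_1(7/2) = (9/2)·(1/2)·(-3/2)/[(1)·(-3)·(-5)] = -9/40
L_2(7/2) = (9/2)·(7/2)·(-3/2)/[(4)·(3)·(-2)] = 63/64
L_3(7/2) = (9/2)·(7/2)·(1/2)/[(6)·(5)·(2)] = 21/160
Sum: 5·(7/64) + (-1)·(-9/40) + (-9)·(63/64) + (-7)·(21/160) = -1441/160

-1441/160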